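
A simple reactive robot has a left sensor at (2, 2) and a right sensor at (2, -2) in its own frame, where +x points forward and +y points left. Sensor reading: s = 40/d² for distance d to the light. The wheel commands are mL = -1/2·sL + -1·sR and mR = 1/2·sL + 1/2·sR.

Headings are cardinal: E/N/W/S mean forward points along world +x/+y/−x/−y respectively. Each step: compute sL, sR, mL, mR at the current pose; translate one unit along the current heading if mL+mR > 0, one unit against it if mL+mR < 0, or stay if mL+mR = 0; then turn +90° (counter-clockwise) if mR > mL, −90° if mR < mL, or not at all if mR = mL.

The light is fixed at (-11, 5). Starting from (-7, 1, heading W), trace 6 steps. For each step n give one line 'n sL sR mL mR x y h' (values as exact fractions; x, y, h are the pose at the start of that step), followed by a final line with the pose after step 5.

0 1 5 -11/2 3 -7 1 W
1 8/17 8/9 -172/153 104/153 -6 1 S
2 4/5 20/37 -174/185 124/185 -6 2 E
3 8 40/37 -188/37 168/37 -7 2 N
4 1 5 -11/2 3 -7 1 W
5 8/17 8/9 -172/153 104/153 -6 1 S
final -6 2 E

n=0: pose=(-7,1,W); sL=1, sR=5; mL=-11/2, mR=3; mL+mR=-5/2 → advance -1; mR−mL=17/2 → turn +1·90°
n=1: pose=(-6,1,S); sL=8/17, sR=8/9; mL=-172/153, mR=104/153; mL+mR=-4/9 → advance -1; mR−mL=92/51 → turn +1·90°
n=2: pose=(-6,2,E); sL=4/5, sR=20/37; mL=-174/185, mR=124/185; mL+mR=-10/37 → advance -1; mR−mL=298/185 → turn +1·90°
n=3: pose=(-7,2,N); sL=8, sR=40/37; mL=-188/37, mR=168/37; mL+mR=-20/37 → advance -1; mR−mL=356/37 → turn +1·90°
n=4: pose=(-7,1,W); sL=1, sR=5; mL=-11/2, mR=3; mL+mR=-5/2 → advance -1; mR−mL=17/2 → turn +1·90°
n=5: pose=(-6,1,S); sL=8/17, sR=8/9; mL=-172/153, mR=104/153; mL+mR=-4/9 → advance -1; mR−mL=92/51 → turn +1·90°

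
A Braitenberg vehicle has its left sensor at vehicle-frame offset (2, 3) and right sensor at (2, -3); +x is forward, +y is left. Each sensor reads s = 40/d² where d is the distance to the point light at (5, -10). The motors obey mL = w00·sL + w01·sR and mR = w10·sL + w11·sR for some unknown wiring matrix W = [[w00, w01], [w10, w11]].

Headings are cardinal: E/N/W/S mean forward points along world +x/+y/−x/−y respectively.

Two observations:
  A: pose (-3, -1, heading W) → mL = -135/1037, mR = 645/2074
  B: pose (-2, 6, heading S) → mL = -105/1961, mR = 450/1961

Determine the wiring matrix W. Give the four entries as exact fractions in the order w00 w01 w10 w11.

obs A: pose=(-3,-1,W) → sL=5/17, sR=10/61, mL=-135/1037, mR=645/2074
obs B: pose=(-2,6,S) → sL=10/53, sR=5/37, mL=-105/1961, mR=450/1961
sensor matrix S = [[5/17, 10/61], [10/53, 5/37]]; det S = 17925/2033557
solve [mL_A; mL_B] = S·[w00; w01] and [mR_A; mR_B] = S·[w10; w11]:
  w00 = -1, w01 = 1, w10 = 1/2, w11 = 1

-1 1 1/2 1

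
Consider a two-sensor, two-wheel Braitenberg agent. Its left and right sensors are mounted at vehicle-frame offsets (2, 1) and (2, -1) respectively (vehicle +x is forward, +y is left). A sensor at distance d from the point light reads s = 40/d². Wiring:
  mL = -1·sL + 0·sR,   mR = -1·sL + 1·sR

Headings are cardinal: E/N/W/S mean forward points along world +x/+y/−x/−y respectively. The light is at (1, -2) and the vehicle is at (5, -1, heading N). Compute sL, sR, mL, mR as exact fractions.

left sensor world pos  = (4, 1); dL² = 18
right sensor world pos = (6, 1); dR² = 34
sL = 40/18 = 20/9
sR = 40/34 = 20/17
mL = -1·sL + 0·sR = -20/9
mR = -1·sL + 1·sR = -160/153

20/9 20/17 -20/9 -160/153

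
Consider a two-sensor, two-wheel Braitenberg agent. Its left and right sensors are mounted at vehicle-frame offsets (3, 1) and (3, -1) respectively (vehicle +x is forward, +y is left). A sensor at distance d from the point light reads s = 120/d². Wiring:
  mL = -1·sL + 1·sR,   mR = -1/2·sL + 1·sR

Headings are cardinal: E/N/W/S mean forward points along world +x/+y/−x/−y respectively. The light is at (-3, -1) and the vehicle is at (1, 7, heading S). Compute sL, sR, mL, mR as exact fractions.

12/5 60/17 96/85 198/85

left sensor world pos  = (2, 4); dL² = 50
right sensor world pos = (0, 4); dR² = 34
sL = 120/50 = 12/5
sR = 120/34 = 60/17
mL = -1·sL + 1·sR = 96/85
mR = -1/2·sL + 1·sR = 198/85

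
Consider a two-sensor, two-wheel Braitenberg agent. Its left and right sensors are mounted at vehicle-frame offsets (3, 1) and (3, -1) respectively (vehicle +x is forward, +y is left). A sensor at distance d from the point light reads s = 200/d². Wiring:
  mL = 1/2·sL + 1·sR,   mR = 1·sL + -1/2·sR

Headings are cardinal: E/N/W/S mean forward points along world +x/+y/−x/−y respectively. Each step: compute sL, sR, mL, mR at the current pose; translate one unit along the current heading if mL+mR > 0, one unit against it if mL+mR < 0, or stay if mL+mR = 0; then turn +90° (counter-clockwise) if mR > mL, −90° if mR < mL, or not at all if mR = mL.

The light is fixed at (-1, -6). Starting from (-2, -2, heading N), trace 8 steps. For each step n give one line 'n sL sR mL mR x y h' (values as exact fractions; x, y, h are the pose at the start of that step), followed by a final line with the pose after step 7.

n=0: pose=(-2,-2,N); sL=200/53, sR=200/49; mL=15500/2597, mR=4500/2597; mL+mR=20000/2597 → advance +1; mR−mL=-11000/2597 → turn -1·90°
n=1: pose=(-2,-1,E); sL=5, sR=10; mL=25/2, mR=0; mL+mR=25/2 → advance +1; mR−mL=-25/2 → turn -1·90°
n=2: pose=(-1,-1,S); sL=40, sR=40; mL=60, mR=20; mL+mR=80 → advance +1; mR−mL=-40 → turn -1·90°
n=3: pose=(-1,-2,W); sL=100/9, sR=100/17; mL=1750/153, mR=1250/153; mL+mR=1000/51 → advance +1; mR−mL=-500/153 → turn -1·90°
n=4: pose=(-2,-2,N); sL=200/53, sR=200/49; mL=15500/2597, mR=4500/2597; mL+mR=20000/2597 → advance +1; mR−mL=-11000/2597 → turn -1·90°
n=5: pose=(-2,-1,E); sL=5, sR=10; mL=25/2, mR=0; mL+mR=25/2 → advance +1; mR−mL=-25/2 → turn -1·90°
n=6: pose=(-1,-1,S); sL=40, sR=40; mL=60, mR=20; mL+mR=80 → advance +1; mR−mL=-40 → turn -1·90°
n=7: pose=(-1,-2,W); sL=100/9, sR=100/17; mL=1750/153, mR=1250/153; mL+mR=1000/51 → advance +1; mR−mL=-500/153 → turn -1·90°

0 200/53 200/49 15500/2597 4500/2597 -2 -2 N
1 5 10 25/2 0 -2 -1 E
2 40 40 60 20 -1 -1 S
3 100/9 100/17 1750/153 1250/153 -1 -2 W
4 200/53 200/49 15500/2597 4500/2597 -2 -2 N
5 5 10 25/2 0 -2 -1 E
6 40 40 60 20 -1 -1 S
7 100/9 100/17 1750/153 1250/153 -1 -2 W
final -2 -2 N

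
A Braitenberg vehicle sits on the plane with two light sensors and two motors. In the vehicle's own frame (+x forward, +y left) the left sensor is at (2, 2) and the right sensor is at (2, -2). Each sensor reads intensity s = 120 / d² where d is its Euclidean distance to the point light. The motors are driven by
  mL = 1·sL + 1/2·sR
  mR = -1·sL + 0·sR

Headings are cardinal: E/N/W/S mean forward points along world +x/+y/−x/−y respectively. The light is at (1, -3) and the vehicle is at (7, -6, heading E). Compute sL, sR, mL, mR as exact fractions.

24/13 120/89 2916/1157 -24/13

left sensor world pos  = (9, -4); dL² = 65
right sensor world pos = (9, -8); dR² = 89
sL = 120/65 = 24/13
sR = 120/89 = 120/89
mL = 1·sL + 1/2·sR = 2916/1157
mR = -1·sL + 0·sR = -24/13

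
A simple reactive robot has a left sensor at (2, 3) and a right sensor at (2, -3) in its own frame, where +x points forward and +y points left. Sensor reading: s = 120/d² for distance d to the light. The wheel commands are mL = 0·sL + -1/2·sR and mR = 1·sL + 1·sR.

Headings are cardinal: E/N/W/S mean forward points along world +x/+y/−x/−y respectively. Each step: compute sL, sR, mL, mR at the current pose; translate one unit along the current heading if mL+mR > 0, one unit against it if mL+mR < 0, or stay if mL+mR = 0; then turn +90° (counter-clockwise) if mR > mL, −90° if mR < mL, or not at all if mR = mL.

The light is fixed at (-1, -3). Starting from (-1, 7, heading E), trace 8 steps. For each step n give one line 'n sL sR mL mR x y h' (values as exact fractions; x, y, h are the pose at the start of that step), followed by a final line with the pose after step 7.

0 120/173 120/53 -60/53 27120/9169 -1 7 E
1 30/37 3/4 -3/8 231/148 0 7 N
2 24/13 120/197 -60/197 6288/2561 0 8 W
3 4/3 4/3 -2/3 8/3 -1 8 S
4 120/173 120/53 -60/53 27120/9169 -1 7 E
5 30/37 3/4 -3/8 231/148 0 7 N
6 24/13 120/197 -60/197 6288/2561 0 8 W
7 4/3 4/3 -2/3 8/3 -1 8 S
final -1 7 E

n=0: pose=(-1,7,E); sL=120/173, sR=120/53; mL=-60/53, mR=27120/9169; mL+mR=16740/9169 → advance +1; mR−mL=37500/9169 → turn +1·90°
n=1: pose=(0,7,N); sL=30/37, sR=3/4; mL=-3/8, mR=231/148; mL+mR=351/296 → advance +1; mR−mL=573/296 → turn +1·90°
n=2: pose=(0,8,W); sL=24/13, sR=120/197; mL=-60/197, mR=6288/2561; mL+mR=5508/2561 → advance +1; mR−mL=7068/2561 → turn +1·90°
n=3: pose=(-1,8,S); sL=4/3, sR=4/3; mL=-2/3, mR=8/3; mL+mR=2 → advance +1; mR−mL=10/3 → turn +1·90°
n=4: pose=(-1,7,E); sL=120/173, sR=120/53; mL=-60/53, mR=27120/9169; mL+mR=16740/9169 → advance +1; mR−mL=37500/9169 → turn +1·90°
n=5: pose=(0,7,N); sL=30/37, sR=3/4; mL=-3/8, mR=231/148; mL+mR=351/296 → advance +1; mR−mL=573/296 → turn +1·90°
n=6: pose=(0,8,W); sL=24/13, sR=120/197; mL=-60/197, mR=6288/2561; mL+mR=5508/2561 → advance +1; mR−mL=7068/2561 → turn +1·90°
n=7: pose=(-1,8,S); sL=4/3, sR=4/3; mL=-2/3, mR=8/3; mL+mR=2 → advance +1; mR−mL=10/3 → turn +1·90°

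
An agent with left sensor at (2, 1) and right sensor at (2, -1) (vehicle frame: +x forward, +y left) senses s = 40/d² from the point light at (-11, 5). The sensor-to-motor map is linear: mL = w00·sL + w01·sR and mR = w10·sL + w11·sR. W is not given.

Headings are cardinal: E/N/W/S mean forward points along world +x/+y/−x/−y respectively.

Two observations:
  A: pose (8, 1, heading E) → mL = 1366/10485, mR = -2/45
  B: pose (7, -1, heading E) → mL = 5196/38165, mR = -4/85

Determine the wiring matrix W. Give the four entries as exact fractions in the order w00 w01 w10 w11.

1/2 1 -1/2 0

obs A: pose=(8,1,E) → sL=4/45, sR=20/233, mL=1366/10485, mR=-2/45
obs B: pose=(7,-1,E) → sL=8/85, sR=40/449, mL=5196/38165, mR=-4/85
sensor matrix S = [[4/45, 20/233], [8/85, 40/449]]; det S = -2560/16006401
solve [mL_A; mL_B] = S·[w00; w01] and [mR_A; mR_B] = S·[w10; w11]:
  w00 = 1/2, w01 = 1, w10 = -1/2, w11 = 0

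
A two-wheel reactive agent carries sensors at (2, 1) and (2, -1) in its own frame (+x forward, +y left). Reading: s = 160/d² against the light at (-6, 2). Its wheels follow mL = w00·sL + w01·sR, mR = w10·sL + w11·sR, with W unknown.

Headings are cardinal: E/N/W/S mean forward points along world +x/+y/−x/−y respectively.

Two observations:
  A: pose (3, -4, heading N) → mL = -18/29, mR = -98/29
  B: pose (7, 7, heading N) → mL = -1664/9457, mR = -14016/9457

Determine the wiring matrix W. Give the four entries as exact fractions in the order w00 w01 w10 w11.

-1 1 -1 -1

obs A: pose=(3,-4,N) → sL=2, sR=40/29, mL=-18/29, mR=-98/29
obs B: pose=(7,7,N) → sL=160/193, sR=32/49, mL=-1664/9457, mR=-14016/9457
sensor matrix S = [[2, 40/29], [160/193, 32/49]]; det S = 44608/274253
solve [mL_A; mL_B] = S·[w00; w01] and [mR_A; mR_B] = S·[w10; w11]:
  w00 = -1, w01 = 1, w10 = -1, w11 = -1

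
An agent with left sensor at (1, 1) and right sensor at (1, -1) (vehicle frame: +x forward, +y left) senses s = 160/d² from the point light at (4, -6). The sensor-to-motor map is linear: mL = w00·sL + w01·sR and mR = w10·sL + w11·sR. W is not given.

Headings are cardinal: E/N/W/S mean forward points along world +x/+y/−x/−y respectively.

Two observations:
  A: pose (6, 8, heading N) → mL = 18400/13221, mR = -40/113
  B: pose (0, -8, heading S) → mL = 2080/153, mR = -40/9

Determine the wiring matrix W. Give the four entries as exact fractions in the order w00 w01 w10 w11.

1 1 -1/2 0

obs A: pose=(6,8,N) → sL=80/113, sR=80/117, mL=18400/13221, mR=-40/113
obs B: pose=(0,-8,S) → sL=80/9, sR=80/17, mL=2080/153, mR=-40/9
sensor matrix S = [[80/113, 80/117], [80/9, 80/17]]; det S = -5555200/2022813
solve [mL_A; mL_B] = S·[w00; w01] and [mR_A; mR_B] = S·[w10; w11]:
  w00 = 1, w01 = 1, w10 = -1/2, w11 = 0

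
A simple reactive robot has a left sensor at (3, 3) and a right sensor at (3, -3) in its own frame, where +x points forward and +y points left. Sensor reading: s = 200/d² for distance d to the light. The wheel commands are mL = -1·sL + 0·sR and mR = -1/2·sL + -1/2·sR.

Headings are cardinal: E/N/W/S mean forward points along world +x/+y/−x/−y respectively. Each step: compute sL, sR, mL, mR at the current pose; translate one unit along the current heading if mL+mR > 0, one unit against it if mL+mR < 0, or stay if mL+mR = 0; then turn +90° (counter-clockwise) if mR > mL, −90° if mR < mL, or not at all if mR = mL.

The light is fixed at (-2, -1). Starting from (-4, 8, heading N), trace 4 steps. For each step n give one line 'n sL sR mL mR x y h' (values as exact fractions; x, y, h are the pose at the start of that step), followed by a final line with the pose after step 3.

0 200/169 40/29 -200/169 -6280/4901 -4 8 N
1 100/61 100/13 -100/61 -3700/793 -4 7 E
2 8 200/61 -8 -344/61 -5 7 S
3 25/18 50/9 -25/18 -125/36 -5 8 E
final -6 8 S

n=0: pose=(-4,8,N); sL=200/169, sR=40/29; mL=-200/169, mR=-6280/4901; mL+mR=-12080/4901 → advance -1; mR−mL=-480/4901 → turn -1·90°
n=1: pose=(-4,7,E); sL=100/61, sR=100/13; mL=-100/61, mR=-3700/793; mL+mR=-5000/793 → advance -1; mR−mL=-2400/793 → turn -1·90°
n=2: pose=(-5,7,S); sL=8, sR=200/61; mL=-8, mR=-344/61; mL+mR=-832/61 → advance -1; mR−mL=144/61 → turn +1·90°
n=3: pose=(-5,8,E); sL=25/18, sR=50/9; mL=-25/18, mR=-125/36; mL+mR=-175/36 → advance -1; mR−mL=-25/12 → turn -1·90°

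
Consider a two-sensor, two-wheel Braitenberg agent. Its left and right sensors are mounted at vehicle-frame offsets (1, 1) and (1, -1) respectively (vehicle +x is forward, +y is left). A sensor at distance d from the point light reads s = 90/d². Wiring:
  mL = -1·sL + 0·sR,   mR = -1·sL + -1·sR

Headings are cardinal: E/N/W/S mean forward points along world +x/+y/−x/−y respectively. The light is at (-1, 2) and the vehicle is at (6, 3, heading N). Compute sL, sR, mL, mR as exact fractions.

9/4 45/34 -9/4 -243/68

left sensor world pos  = (5, 4); dL² = 40
right sensor world pos = (7, 4); dR² = 68
sL = 90/40 = 9/4
sR = 90/68 = 45/34
mL = -1·sL + 0·sR = -9/4
mR = -1·sL + -1·sR = -243/68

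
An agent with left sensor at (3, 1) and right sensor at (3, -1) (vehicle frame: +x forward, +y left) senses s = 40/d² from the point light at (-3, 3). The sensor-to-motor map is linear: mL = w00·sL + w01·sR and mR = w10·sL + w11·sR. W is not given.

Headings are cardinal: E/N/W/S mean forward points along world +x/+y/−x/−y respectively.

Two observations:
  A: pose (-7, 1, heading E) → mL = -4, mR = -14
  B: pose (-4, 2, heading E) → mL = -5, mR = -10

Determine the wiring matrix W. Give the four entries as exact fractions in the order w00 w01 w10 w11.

0 -1 -1/2 -1

obs A: pose=(-7,1,E) → sL=20, sR=4, mL=-4, mR=-14
obs B: pose=(-4,2,E) → sL=10, sR=5, mL=-5, mR=-10
sensor matrix S = [[20, 4], [10, 5]]; det S = 60
solve [mL_A; mL_B] = S·[w00; w01] and [mR_A; mR_B] = S·[w10; w11]:
  w00 = 0, w01 = -1, w10 = -1/2, w11 = -1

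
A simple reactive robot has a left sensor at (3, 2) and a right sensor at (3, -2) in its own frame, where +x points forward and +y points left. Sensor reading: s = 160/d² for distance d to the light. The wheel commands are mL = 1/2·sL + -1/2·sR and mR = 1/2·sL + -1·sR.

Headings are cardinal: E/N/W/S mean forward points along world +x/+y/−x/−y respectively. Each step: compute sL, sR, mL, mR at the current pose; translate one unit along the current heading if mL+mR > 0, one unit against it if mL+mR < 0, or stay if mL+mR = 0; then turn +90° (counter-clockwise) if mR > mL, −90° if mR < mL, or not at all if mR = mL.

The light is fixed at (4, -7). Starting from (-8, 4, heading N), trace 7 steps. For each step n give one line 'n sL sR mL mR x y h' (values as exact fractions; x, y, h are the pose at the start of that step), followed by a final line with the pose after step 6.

n=0: pose=(-8,4,N); sL=20/49, sR=20/37; mL=-120/1813, mR=-610/1813; mL+mR=-730/1813 → advance -1; mR−mL=-10/37 → turn -1·90°
n=1: pose=(-8,3,E); sL=32/45, sR=32/29; mL=-256/1305, mR=-976/1305; mL+mR=-1232/1305 → advance -1; mR−mL=-16/29 → turn -1·90°
n=2: pose=(-9,3,S); sL=16/17, sR=80/137; mL=416/2329, mR=-264/2329; mL+mR=152/2329 → advance +1; mR−mL=-40/137 → turn -1·90°
n=3: pose=(-9,2,W); sL=32/61, sR=160/377; mL=1152/22997, mR=-3728/22997; mL+mR=-2576/22997 → advance -1; mR−mL=-80/377 → turn -1·90°
n=4: pose=(-8,2,N); sL=8/17, sR=40/61; mL=-96/1037, mR=-436/1037; mL+mR=-532/1037 → advance -1; mR−mL=-20/61 → turn -1·90°
n=5: pose=(-8,1,E); sL=160/181, sR=160/117; mL=-5120/21177, mR=-19600/21177; mL+mR=-8240/7059 → advance -1; mR−mL=-80/117 → turn -1·90°
n=6: pose=(-9,1,S); sL=80/73, sR=16/25; mL=416/1825, mR=-168/1825; mL+mR=248/1825 → advance +1; mR−mL=-8/25 → turn -1·90°

0 20/49 20/37 -120/1813 -610/1813 -8 4 N
1 32/45 32/29 -256/1305 -976/1305 -8 3 E
2 16/17 80/137 416/2329 -264/2329 -9 3 S
3 32/61 160/377 1152/22997 -3728/22997 -9 2 W
4 8/17 40/61 -96/1037 -436/1037 -8 2 N
5 160/181 160/117 -5120/21177 -19600/21177 -8 1 E
6 80/73 16/25 416/1825 -168/1825 -9 1 S
final -9 0 W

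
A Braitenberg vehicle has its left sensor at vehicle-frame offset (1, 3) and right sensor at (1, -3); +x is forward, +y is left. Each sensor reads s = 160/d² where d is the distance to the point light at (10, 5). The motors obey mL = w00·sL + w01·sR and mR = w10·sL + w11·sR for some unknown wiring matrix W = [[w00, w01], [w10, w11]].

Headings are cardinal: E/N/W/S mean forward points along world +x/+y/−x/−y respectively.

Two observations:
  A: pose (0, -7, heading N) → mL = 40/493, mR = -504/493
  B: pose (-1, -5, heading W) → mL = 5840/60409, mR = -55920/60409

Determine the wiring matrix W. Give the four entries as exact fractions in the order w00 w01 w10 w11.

1 -1/2 -1 -1/2

obs A: pose=(0,-7,N) → sL=16/29, sR=16/17, mL=40/493, mR=-504/493
obs B: pose=(-1,-5,W) → sL=160/313, sR=160/193, mL=5840/60409, mR=-55920/60409
sensor matrix S = [[16/29, 16/17], [160/313, 160/193]]; det S = -706560/29781637
solve [mL_A; mL_B] = S·[w00; w01] and [mR_A; mR_B] = S·[w10; w11]:
  w00 = 1, w01 = -1/2, w10 = -1, w11 = -1/2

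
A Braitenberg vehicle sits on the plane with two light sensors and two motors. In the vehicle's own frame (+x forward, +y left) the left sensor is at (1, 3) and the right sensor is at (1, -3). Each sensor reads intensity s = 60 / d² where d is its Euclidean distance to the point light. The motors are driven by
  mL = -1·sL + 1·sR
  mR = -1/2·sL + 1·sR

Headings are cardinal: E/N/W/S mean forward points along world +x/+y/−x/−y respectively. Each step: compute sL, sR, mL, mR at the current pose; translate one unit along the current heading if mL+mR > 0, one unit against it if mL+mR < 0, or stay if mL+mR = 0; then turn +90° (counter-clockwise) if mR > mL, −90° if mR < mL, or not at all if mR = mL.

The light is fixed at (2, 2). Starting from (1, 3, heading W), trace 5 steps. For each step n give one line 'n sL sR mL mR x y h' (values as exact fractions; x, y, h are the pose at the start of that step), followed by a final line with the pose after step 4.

n=0: pose=(1,3,W); sL=15/2, sR=3; mL=-9/2, mR=-3/4; mL+mR=-21/4 → advance -1; mR−mL=15/4 → turn +1·90°
n=1: pose=(2,3,S); sL=20/3, sR=20/3; mL=0, mR=10/3; mL+mR=10/3 → advance +1; mR−mL=10/3 → turn +1·90°
n=2: pose=(2,2,E); sL=6, sR=6; mL=0, mR=3; mL+mR=3 → advance +1; mR−mL=3 → turn +1·90°
n=3: pose=(3,2,N); sL=12, sR=60/17; mL=-144/17, mR=-42/17; mL+mR=-186/17 → advance -1; mR−mL=6 → turn +1·90°
n=4: pose=(3,1,W); sL=15/4, sR=15; mL=45/4, mR=105/8; mL+mR=195/8 → advance +1; mR−mL=15/8 → turn +1·90°

0 15/2 3 -9/2 -3/4 1 3 W
1 20/3 20/3 0 10/3 2 3 S
2 6 6 0 3 2 2 E
3 12 60/17 -144/17 -42/17 3 2 N
4 15/4 15 45/4 105/8 3 1 W
final 2 1 S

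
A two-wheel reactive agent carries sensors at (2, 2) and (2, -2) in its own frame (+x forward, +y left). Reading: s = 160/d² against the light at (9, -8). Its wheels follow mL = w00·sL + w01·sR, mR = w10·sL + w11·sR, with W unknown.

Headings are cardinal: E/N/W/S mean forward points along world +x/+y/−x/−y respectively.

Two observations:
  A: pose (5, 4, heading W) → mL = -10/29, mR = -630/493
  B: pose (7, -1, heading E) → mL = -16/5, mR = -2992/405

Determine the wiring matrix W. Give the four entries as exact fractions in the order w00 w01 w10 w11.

0 -1/2 -1/2 -1

obs A: pose=(5,4,W) → sL=20/17, sR=20/29, mL=-10/29, mR=-630/493
obs B: pose=(7,-1,E) → sL=160/81, sR=32/5, mL=-16/5, mR=-2992/405
sensor matrix S = [[20/17, 20/29], [160/81, 32/5]]; det S = 246272/39933
solve [mL_A; mL_B] = S·[w00; w01] and [mR_A; mR_B] = S·[w10; w11]:
  w00 = 0, w01 = -1/2, w10 = -1/2, w11 = -1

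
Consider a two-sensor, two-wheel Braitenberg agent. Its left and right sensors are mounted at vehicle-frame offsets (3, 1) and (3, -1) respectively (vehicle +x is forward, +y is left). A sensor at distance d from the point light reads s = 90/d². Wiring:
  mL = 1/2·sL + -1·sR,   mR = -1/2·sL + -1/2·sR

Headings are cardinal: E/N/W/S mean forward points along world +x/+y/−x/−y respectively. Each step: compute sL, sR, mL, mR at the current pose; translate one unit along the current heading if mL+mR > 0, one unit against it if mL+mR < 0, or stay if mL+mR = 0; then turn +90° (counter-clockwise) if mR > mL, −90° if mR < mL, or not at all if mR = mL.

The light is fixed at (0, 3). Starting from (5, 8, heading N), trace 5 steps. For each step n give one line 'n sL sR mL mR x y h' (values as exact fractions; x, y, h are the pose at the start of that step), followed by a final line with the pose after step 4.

0 9/8 9/10 -27/80 -81/80 5 8 N
1 90/89 90/73 -4725/6497 -7290/6497 5 7 E
2 45/13 9 -189/26 -81/13 4 7 S
3 18/17 18/13 -189/221 -270/221 4 8 E
4 9/2 45/4 -9 -63/8 3 8 S
final 3 9 E

n=0: pose=(5,8,N); sL=9/8, sR=9/10; mL=-27/80, mR=-81/80; mL+mR=-27/20 → advance -1; mR−mL=-27/40 → turn -1·90°
n=1: pose=(5,7,E); sL=90/89, sR=90/73; mL=-4725/6497, mR=-7290/6497; mL+mR=-135/73 → advance -1; mR−mL=-2565/6497 → turn -1·90°
n=2: pose=(4,7,S); sL=45/13, sR=9; mL=-189/26, mR=-81/13; mL+mR=-27/2 → advance -1; mR−mL=27/26 → turn +1·90°
n=3: pose=(4,8,E); sL=18/17, sR=18/13; mL=-189/221, mR=-270/221; mL+mR=-27/13 → advance -1; mR−mL=-81/221 → turn -1·90°
n=4: pose=(3,8,S); sL=9/2, sR=45/4; mL=-9, mR=-63/8; mL+mR=-135/8 → advance -1; mR−mL=9/8 → turn +1·90°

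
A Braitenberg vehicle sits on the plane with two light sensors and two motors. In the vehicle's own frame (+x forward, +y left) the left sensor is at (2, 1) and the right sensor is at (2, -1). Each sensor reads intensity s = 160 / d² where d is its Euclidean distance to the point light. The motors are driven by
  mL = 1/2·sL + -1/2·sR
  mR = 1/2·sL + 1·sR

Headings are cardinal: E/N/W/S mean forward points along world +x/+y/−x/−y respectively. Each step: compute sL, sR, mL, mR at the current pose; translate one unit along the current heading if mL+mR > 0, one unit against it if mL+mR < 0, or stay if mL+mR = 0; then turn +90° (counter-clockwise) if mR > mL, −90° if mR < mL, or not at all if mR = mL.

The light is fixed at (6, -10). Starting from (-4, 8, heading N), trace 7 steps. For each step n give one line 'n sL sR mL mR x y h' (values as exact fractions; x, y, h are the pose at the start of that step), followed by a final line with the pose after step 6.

n=0: pose=(-4,8,N); sL=160/521, sR=160/481; mL=-3200/250601, mR=121840/250601; mL+mR=118640/250601 → advance +1; mR−mL=240/481 → turn +1·90°
n=1: pose=(-4,9,W); sL=40/117, sR=5/17; mL=95/3978, mR=925/1989; mL+mR=1945/3978 → advance +1; mR−mL=15/34 → turn +1·90°
n=2: pose=(-5,9,S); sL=160/389, sR=160/433; mL=3520/168437, mR=96880/168437; mL+mR=100400/168437 → advance +1; mR−mL=240/433 → turn +1·90°
n=3: pose=(-5,8,E); sL=80/221, sR=16/37; mL=-288/8177, mR=5016/8177; mL+mR=4728/8177 → advance +1; mR−mL=24/37 → turn +1·90°
n=4: pose=(-4,8,N); sL=160/521, sR=160/481; mL=-3200/250601, mR=121840/250601; mL+mR=118640/250601 → advance +1; mR−mL=240/481 → turn +1·90°
n=5: pose=(-4,9,W); sL=40/117, sR=5/17; mL=95/3978, mR=925/1989; mL+mR=1945/3978 → advance +1; mR−mL=15/34 → turn +1·90°
n=6: pose=(-5,9,S); sL=160/389, sR=160/433; mL=3520/168437, mR=96880/168437; mL+mR=100400/168437 → advance +1; mR−mL=240/433 → turn +1·90°

0 160/521 160/481 -3200/250601 121840/250601 -4 8 N
1 40/117 5/17 95/3978 925/1989 -4 9 W
2 160/389 160/433 3520/168437 96880/168437 -5 9 S
3 80/221 16/37 -288/8177 5016/8177 -5 8 E
4 160/521 160/481 -3200/250601 121840/250601 -4 8 N
5 40/117 5/17 95/3978 925/1989 -4 9 W
6 160/389 160/433 3520/168437 96880/168437 -5 9 S
final -5 8 E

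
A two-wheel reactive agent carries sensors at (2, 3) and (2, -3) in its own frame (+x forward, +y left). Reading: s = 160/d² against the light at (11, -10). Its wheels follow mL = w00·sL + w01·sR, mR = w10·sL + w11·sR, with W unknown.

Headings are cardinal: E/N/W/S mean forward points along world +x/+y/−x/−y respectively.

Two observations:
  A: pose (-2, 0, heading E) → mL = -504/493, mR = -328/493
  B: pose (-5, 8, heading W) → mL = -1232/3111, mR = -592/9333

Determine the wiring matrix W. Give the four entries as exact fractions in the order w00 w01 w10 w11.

-1 -1/2 1/2 -1

obs A: pose=(-2,0,E) → sL=16/29, sR=16/17, mL=-504/493, mR=-328/493
obs B: pose=(-5,8,W) → sL=160/549, sR=32/153, mL=-1232/3111, mR=-592/9333
sensor matrix S = [[16/29, 16/17], [160/549, 32/153]]; det S = -14336/90219
solve [mL_A; mL_B] = S·[w00; w01] and [mR_A; mR_B] = S·[w10; w11]:
  w00 = -1, w01 = -1/2, w10 = 1/2, w11 = -1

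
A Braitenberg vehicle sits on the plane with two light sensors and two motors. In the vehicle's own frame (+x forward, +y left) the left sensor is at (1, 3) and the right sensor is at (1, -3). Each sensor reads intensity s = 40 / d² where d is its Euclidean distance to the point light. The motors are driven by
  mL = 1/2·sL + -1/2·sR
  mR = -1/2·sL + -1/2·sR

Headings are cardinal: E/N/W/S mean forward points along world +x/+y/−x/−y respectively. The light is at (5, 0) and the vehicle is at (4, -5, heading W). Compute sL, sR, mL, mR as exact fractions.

10/17 5 -75/34 -95/34

left sensor world pos  = (3, -8); dL² = 68
right sensor world pos = (3, -2); dR² = 8
sL = 40/68 = 10/17
sR = 40/8 = 5
mL = 1/2·sL + -1/2·sR = -75/34
mR = -1/2·sL + -1/2·sR = -95/34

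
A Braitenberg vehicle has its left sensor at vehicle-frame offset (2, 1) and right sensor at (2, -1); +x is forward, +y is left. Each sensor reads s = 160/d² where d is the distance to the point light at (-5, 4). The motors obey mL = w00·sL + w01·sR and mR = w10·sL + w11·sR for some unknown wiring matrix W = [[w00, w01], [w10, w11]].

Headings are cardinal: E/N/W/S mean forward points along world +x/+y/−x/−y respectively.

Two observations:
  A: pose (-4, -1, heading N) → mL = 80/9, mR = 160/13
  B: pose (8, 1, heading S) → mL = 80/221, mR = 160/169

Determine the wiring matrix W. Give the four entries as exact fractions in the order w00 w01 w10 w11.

1/2 0 0 1

obs A: pose=(-4,-1,N) → sL=160/9, sR=160/13, mL=80/9, mR=160/13
obs B: pose=(8,1,S) → sL=160/221, sR=160/169, mL=80/221, mR=160/169
sensor matrix S = [[160/9, 160/13], [160/221, 160/169]]; det S = 204800/25857
solve [mL_A; mL_B] = S·[w00; w01] and [mR_A; mR_B] = S·[w10; w11]:
  w00 = 1/2, w01 = 0, w10 = 0, w11 = 1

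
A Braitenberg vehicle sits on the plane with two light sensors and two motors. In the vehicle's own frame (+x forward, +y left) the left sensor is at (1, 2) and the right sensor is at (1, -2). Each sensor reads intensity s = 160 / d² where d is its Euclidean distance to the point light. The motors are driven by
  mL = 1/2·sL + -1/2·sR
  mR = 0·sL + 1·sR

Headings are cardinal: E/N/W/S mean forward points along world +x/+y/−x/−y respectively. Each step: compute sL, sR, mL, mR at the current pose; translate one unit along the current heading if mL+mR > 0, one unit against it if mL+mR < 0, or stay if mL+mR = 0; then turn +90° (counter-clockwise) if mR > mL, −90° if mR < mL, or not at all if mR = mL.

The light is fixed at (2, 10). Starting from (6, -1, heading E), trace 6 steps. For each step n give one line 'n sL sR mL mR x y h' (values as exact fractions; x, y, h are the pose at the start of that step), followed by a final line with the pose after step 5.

n=0: pose=(6,-1,E); sL=80/53, sR=80/97; mL=1760/5141, mR=80/97; mL+mR=6000/5141 → advance +1; mR−mL=2480/5141 → turn +1·90°
n=1: pose=(7,-1,N); sL=160/109, sR=160/149; mL=3200/16241, mR=160/149; mL+mR=20640/16241 → advance +1; mR−mL=14240/16241 → turn +1·90°
n=2: pose=(7,0,W); sL=1, sR=2; mL=-1/2, mR=2; mL+mR=3/2 → advance +1; mR−mL=5/2 → turn +1·90°
n=3: pose=(6,0,S); sL=160/157, sR=32/25; mL=-512/3925, mR=32/25; mL+mR=4512/3925 → advance +1; mR−mL=5536/3925 → turn +1·90°
n=4: pose=(6,-1,E); sL=80/53, sR=80/97; mL=1760/5141, mR=80/97; mL+mR=6000/5141 → advance +1; mR−mL=2480/5141 → turn +1·90°
n=5: pose=(7,-1,N); sL=160/109, sR=160/149; mL=3200/16241, mR=160/149; mL+mR=20640/16241 → advance +1; mR−mL=14240/16241 → turn +1·90°

0 80/53 80/97 1760/5141 80/97 6 -1 E
1 160/109 160/149 3200/16241 160/149 7 -1 N
2 1 2 -1/2 2 7 0 W
3 160/157 32/25 -512/3925 32/25 6 0 S
4 80/53 80/97 1760/5141 80/97 6 -1 E
5 160/109 160/149 3200/16241 160/149 7 -1 N
final 7 0 W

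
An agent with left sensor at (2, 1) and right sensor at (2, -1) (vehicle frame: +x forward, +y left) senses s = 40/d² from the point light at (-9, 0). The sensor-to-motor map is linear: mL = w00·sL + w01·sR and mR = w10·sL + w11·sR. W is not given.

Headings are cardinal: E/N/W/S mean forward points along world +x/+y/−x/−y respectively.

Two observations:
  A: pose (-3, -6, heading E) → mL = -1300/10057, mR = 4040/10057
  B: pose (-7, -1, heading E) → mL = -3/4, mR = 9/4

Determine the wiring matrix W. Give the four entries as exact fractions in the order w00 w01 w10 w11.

1/2 -1 1/2 1/2

obs A: pose=(-3,-6,E) → sL=40/89, sR=40/113, mL=-1300/10057, mR=4040/10057
obs B: pose=(-7,-1,E) → sL=5/2, sR=2, mL=-3/4, mR=9/4
sensor matrix S = [[40/89, 40/113], [5/2, 2]]; det S = 140/10057
solve [mL_A; mL_B] = S·[w00; w01] and [mR_A; mR_B] = S·[w10; w11]:
  w00 = 1/2, w01 = -1, w10 = 1/2, w11 = 1/2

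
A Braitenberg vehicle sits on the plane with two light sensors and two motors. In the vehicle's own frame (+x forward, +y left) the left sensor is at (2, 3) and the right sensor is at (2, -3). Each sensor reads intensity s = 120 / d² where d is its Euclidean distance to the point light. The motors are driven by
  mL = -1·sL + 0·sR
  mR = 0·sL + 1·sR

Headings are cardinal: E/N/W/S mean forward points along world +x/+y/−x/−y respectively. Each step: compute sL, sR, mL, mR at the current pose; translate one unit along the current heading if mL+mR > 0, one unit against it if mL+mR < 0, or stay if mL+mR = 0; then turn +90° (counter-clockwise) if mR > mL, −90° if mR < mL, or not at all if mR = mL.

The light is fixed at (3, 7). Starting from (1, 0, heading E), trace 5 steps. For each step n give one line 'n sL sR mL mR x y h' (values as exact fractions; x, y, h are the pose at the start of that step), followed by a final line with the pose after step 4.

n=0: pose=(1,0,E); sL=15/2, sR=6/5; mL=-15/2, mR=6/5; mL+mR=-63/10 → advance -1; mR−mL=87/10 → turn +1·90°
n=1: pose=(0,0,N); sL=120/61, sR=24/5; mL=-120/61, mR=24/5; mL+mR=864/305 → advance +1; mR−mL=2064/305 → turn +1·90°
n=2: pose=(0,1,W); sL=60/53, sR=60/17; mL=-60/53, mR=60/17; mL+mR=2160/901 → advance +1; mR−mL=4200/901 → turn +1·90°
n=3: pose=(-1,1,S); sL=24/13, sR=120/113; mL=-24/13, mR=120/113; mL+mR=-1152/1469 → advance -1; mR−mL=4272/1469 → turn +1·90°
n=4: pose=(-1,2,E); sL=15, sR=30/17; mL=-15, mR=30/17; mL+mR=-225/17 → advance -1; mR−mL=285/17 → turn +1·90°

0 15/2 6/5 -15/2 6/5 1 0 E
1 120/61 24/5 -120/61 24/5 0 0 N
2 60/53 60/17 -60/53 60/17 0 1 W
3 24/13 120/113 -24/13 120/113 -1 1 S
4 15 30/17 -15 30/17 -1 2 E
final -2 2 N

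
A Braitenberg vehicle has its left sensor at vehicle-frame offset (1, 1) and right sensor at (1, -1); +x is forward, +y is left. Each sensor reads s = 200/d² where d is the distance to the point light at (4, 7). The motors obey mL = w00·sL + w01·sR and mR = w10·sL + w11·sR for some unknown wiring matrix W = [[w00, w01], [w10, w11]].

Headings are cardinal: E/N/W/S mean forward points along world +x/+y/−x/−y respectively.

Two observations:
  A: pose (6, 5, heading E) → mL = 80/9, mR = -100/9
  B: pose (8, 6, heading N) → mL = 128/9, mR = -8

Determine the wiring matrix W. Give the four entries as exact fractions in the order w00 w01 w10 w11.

obs A: pose=(6,5,E) → sL=20, sR=100/9, mL=80/9, mR=-100/9
obs B: pose=(8,6,N) → sL=200/9, sR=8, mL=128/9, mR=-8
sensor matrix S = [[20, 100/9], [200/9, 8]]; det S = -7040/81
solve [mL_A; mL_B] = S·[w00; w01] and [mR_A; mR_B] = S·[w10; w11]:
  w00 = 1, w01 = -1, w10 = 0, w11 = -1

1 -1 0 -1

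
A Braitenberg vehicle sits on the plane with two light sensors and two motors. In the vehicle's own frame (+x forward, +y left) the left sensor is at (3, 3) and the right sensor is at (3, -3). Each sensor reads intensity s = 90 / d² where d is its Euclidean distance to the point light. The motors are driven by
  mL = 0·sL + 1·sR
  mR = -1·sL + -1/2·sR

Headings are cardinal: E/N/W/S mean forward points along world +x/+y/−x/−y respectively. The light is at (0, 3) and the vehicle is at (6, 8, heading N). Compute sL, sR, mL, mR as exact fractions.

left sensor world pos  = (3, 11); dL² = 73
right sensor world pos = (9, 11); dR² = 145
sL = 90/73 = 90/73
sR = 90/145 = 18/29
mL = 0·sL + 1·sR = 18/29
mR = -1·sL + -1/2·sR = -3267/2117

90/73 18/29 18/29 -3267/2117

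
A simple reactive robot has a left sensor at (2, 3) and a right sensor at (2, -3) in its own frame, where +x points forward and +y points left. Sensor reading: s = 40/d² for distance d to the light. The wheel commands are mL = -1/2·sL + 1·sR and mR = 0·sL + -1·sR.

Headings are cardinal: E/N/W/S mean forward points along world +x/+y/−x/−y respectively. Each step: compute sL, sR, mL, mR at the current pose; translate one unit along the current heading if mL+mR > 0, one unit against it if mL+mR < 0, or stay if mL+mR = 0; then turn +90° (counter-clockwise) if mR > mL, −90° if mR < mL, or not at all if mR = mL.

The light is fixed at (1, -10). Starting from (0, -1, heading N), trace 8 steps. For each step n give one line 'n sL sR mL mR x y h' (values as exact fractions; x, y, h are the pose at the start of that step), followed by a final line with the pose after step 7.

0 40/137 8/25 596/3425 -8/25 0 -1 N
1 20/61 20/13 1090/793 -20/13 0 -2 E
2 40/37 40/61 260/2257 -40/61 -1 -2 S
3 10/13 1/4 -7/52 -1/4 -1 -1 W
4 40/137 8/25 596/3425 -8/25 0 -1 N
5 20/61 20/13 1090/793 -20/13 0 -2 E
6 40/37 40/61 260/2257 -40/61 -1 -2 S
7 10/13 1/4 -7/52 -1/4 -1 -1 W
final 0 -1 N

n=0: pose=(0,-1,N); sL=40/137, sR=8/25; mL=596/3425, mR=-8/25; mL+mR=-20/137 → advance -1; mR−mL=-1692/3425 → turn -1·90°
n=1: pose=(0,-2,E); sL=20/61, sR=20/13; mL=1090/793, mR=-20/13; mL+mR=-10/61 → advance -1; mR−mL=-2310/793 → turn -1·90°
n=2: pose=(-1,-2,S); sL=40/37, sR=40/61; mL=260/2257, mR=-40/61; mL+mR=-20/37 → advance -1; mR−mL=-1740/2257 → turn -1·90°
n=3: pose=(-1,-1,W); sL=10/13, sR=1/4; mL=-7/52, mR=-1/4; mL+mR=-5/13 → advance -1; mR−mL=-3/26 → turn -1·90°
n=4: pose=(0,-1,N); sL=40/137, sR=8/25; mL=596/3425, mR=-8/25; mL+mR=-20/137 → advance -1; mR−mL=-1692/3425 → turn -1·90°
n=5: pose=(0,-2,E); sL=20/61, sR=20/13; mL=1090/793, mR=-20/13; mL+mR=-10/61 → advance -1; mR−mL=-2310/793 → turn -1·90°
n=6: pose=(-1,-2,S); sL=40/37, sR=40/61; mL=260/2257, mR=-40/61; mL+mR=-20/37 → advance -1; mR−mL=-1740/2257 → turn -1·90°
n=7: pose=(-1,-1,W); sL=10/13, sR=1/4; mL=-7/52, mR=-1/4; mL+mR=-5/13 → advance -1; mR−mL=-3/26 → turn -1·90°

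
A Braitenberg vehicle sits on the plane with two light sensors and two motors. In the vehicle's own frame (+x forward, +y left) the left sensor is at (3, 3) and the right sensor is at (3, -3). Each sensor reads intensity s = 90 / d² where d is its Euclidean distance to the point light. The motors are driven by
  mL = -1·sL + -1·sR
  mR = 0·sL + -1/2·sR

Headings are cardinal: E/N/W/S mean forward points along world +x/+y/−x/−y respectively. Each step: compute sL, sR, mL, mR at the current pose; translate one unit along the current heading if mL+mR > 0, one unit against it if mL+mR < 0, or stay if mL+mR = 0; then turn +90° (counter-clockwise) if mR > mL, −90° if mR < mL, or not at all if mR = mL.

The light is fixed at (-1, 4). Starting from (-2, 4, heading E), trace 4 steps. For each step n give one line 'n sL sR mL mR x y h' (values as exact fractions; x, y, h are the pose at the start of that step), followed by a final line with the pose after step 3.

n=0: pose=(-2,4,E); sL=90/13, sR=90/13; mL=-180/13, mR=-45/13; mL+mR=-225/13 → advance -1; mR−mL=135/13 → turn +1·90°
n=1: pose=(-3,4,N); sL=45/17, sR=9; mL=-198/17, mR=-9/2; mL+mR=-549/34 → advance -1; mR−mL=243/34 → turn +1·90°
n=2: pose=(-3,3,W); sL=90/41, sR=90/29; mL=-6300/1189, mR=-45/29; mL+mR=-8145/1189 → advance -1; mR−mL=4455/1189 → turn +1·90°
n=3: pose=(-2,3,S); sL=9/2, sR=45/16; mL=-117/16, mR=-45/32; mL+mR=-279/32 → advance -1; mR−mL=189/32 → turn +1·90°

0 90/13 90/13 -180/13 -45/13 -2 4 E
1 45/17 9 -198/17 -9/2 -3 4 N
2 90/41 90/29 -6300/1189 -45/29 -3 3 W
3 9/2 45/16 -117/16 -45/32 -2 3 S
final -2 4 E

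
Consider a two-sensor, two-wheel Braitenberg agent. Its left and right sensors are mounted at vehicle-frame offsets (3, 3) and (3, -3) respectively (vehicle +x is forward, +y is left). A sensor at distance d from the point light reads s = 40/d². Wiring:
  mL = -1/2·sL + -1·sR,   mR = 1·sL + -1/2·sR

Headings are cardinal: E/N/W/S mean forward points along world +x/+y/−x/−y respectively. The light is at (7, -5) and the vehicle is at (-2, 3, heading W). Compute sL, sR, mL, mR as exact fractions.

40/169 8/53 -2412/8957 1444/8957

left sensor world pos  = (-5, 0); dL² = 169
right sensor world pos = (-5, 6); dR² = 265
sL = 40/169 = 40/169
sR = 40/265 = 8/53
mL = -1/2·sL + -1·sR = -2412/8957
mR = 1·sL + -1/2·sR = 1444/8957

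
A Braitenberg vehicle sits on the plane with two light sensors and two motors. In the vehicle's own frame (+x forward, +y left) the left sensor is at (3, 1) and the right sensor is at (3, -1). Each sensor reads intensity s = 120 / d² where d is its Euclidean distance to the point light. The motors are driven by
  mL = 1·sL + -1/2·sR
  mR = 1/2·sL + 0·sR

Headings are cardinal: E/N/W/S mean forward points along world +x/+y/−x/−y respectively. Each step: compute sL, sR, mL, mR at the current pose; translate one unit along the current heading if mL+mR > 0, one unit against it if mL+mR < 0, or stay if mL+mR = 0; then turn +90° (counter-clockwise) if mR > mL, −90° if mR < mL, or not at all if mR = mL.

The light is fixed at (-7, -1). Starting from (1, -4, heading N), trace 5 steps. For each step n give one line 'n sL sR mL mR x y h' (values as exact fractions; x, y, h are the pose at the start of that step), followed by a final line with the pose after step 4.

0 120/49 40/27 2260/1323 60/49 1 -4 N
1 60/61 12/13 414/793 30/61 1 -3 E
2 24/25 120/89 636/2225 12/25 2 -3 S
3 30/37 3/4 129/296 15/37 2 -4 E
4 120/157 40/39 1540/6123 60/157 3 -4 S
final 3 -5 E

n=0: pose=(1,-4,N); sL=120/49, sR=40/27; mL=2260/1323, mR=60/49; mL+mR=3880/1323 → advance +1; mR−mL=-640/1323 → turn -1·90°
n=1: pose=(1,-3,E); sL=60/61, sR=12/13; mL=414/793, mR=30/61; mL+mR=804/793 → advance +1; mR−mL=-24/793 → turn -1·90°
n=2: pose=(2,-3,S); sL=24/25, sR=120/89; mL=636/2225, mR=12/25; mL+mR=1704/2225 → advance +1; mR−mL=432/2225 → turn +1·90°
n=3: pose=(2,-4,E); sL=30/37, sR=3/4; mL=129/296, mR=15/37; mL+mR=249/296 → advance +1; mR−mL=-9/296 → turn -1·90°
n=4: pose=(3,-4,S); sL=120/157, sR=40/39; mL=1540/6123, mR=60/157; mL+mR=3880/6123 → advance +1; mR−mL=800/6123 → turn +1·90°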